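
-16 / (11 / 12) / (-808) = 24 / 1111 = 0.02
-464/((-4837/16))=7424/4837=1.53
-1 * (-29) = 29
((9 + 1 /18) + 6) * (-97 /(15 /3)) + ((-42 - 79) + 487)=6653 /90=73.92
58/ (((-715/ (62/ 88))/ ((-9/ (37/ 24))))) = 97092/ 291005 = 0.33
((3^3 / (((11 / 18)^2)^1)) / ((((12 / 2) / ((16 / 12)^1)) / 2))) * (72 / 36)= 7776 / 121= 64.26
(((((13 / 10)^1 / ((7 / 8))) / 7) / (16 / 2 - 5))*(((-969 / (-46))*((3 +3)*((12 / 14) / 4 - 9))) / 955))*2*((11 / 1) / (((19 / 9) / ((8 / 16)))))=-0.43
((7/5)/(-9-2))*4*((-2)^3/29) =224/1595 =0.14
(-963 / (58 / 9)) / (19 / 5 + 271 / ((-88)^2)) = -18643680 / 478471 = -38.97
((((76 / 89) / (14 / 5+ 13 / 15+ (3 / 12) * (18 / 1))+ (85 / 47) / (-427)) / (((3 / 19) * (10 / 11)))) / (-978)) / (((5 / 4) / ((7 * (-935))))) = 49025597951 / 13101344235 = 3.74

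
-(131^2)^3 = -5053913144281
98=98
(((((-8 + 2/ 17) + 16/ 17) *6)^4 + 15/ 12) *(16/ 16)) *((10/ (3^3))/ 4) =5025314041945/ 18040536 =278556.80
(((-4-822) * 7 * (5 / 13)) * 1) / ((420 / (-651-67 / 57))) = 7676431 / 2223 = 3453.19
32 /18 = 16 /9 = 1.78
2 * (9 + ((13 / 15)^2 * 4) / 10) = 20926 / 1125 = 18.60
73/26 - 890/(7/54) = -1249049/182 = -6862.91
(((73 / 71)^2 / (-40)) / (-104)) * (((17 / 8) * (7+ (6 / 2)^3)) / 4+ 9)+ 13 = 4364183937 / 335528960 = 13.01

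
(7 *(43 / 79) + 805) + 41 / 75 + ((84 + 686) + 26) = 9511739 / 5925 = 1605.36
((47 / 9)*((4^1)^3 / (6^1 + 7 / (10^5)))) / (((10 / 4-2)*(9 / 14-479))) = -8422400000 / 36164221911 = -0.23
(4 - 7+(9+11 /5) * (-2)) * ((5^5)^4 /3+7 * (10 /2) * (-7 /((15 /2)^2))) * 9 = -181674957275365733 /25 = -7266998291014629.32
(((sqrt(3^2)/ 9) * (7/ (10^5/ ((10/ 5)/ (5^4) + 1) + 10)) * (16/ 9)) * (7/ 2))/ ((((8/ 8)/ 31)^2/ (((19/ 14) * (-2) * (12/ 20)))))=-106851668/ 468797025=-0.23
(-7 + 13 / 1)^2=36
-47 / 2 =-23.50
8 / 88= 1 / 11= 0.09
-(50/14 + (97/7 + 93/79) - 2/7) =-18.32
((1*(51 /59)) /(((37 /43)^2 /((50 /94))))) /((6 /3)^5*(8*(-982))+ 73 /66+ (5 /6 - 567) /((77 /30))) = -1089153450 /441291683335211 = -0.00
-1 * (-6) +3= 9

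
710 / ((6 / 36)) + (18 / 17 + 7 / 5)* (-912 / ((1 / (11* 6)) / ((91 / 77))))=-14505324 / 85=-170650.87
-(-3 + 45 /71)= 168 /71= 2.37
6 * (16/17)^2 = 1536/289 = 5.31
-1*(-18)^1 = 18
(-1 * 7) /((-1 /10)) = 70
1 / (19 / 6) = 0.32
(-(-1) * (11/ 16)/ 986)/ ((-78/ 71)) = -781/ 1230528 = -0.00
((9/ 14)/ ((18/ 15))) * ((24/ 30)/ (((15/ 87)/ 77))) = 957/ 5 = 191.40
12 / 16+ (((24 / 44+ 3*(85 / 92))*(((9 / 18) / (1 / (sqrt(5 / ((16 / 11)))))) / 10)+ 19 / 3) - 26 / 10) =3357*sqrt(55) / 80960+ 269 / 60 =4.79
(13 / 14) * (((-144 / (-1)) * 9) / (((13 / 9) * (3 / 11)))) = 21384 / 7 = 3054.86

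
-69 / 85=-0.81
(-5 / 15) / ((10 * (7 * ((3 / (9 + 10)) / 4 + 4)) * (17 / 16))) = -608 / 547995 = -0.00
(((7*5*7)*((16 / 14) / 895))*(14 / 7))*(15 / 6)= 280 / 179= 1.56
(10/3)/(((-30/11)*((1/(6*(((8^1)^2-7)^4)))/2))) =-154821348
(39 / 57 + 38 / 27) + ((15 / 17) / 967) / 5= 17640586 / 8433207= 2.09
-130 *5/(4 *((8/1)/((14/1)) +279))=-2275/3914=-0.58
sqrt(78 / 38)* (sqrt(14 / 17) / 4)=0.33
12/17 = 0.71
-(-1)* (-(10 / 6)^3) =-125 / 27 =-4.63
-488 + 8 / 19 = -9264 / 19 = -487.58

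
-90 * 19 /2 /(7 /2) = -1710 /7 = -244.29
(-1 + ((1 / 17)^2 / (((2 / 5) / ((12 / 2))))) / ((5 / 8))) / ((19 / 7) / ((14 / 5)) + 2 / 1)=-25970 / 84099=-0.31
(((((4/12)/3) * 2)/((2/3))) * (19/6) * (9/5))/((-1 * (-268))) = 19/2680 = 0.01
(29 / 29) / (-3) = -1 / 3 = -0.33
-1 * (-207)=207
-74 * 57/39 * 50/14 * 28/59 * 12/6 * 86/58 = -12091600/22243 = -543.61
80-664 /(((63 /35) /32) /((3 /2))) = -52880 /3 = -17626.67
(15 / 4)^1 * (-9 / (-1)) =135 / 4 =33.75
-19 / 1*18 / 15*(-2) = 228 / 5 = 45.60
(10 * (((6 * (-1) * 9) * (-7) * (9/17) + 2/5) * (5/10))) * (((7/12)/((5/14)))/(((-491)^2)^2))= 417578/14820612383055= 0.00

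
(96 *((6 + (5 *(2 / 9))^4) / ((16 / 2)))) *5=987320 / 2187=451.45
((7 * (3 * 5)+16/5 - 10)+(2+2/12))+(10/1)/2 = 3161/30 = 105.37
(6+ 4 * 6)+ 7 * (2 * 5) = 100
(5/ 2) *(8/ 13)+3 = 59/ 13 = 4.54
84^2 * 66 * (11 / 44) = 116424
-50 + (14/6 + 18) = -89/3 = -29.67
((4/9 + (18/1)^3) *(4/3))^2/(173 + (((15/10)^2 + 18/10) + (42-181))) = 881731220480/554769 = 1589366.42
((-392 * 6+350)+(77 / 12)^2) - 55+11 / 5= -1449811 / 720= -2013.63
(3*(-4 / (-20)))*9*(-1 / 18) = -3 / 10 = -0.30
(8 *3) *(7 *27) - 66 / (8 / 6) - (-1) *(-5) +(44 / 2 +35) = 9077 / 2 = 4538.50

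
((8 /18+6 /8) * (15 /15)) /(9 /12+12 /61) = 2623 /2079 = 1.26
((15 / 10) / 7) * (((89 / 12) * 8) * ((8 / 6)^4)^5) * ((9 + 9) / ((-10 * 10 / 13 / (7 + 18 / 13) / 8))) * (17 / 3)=-725312636471738368 / 203395756725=-3566016.56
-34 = -34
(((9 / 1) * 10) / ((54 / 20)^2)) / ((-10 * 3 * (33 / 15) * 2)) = -250 / 2673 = -0.09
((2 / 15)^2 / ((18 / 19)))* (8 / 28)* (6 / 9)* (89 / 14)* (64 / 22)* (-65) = -2813824 / 654885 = -4.30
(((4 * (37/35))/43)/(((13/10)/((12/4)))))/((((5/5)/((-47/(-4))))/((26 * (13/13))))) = 20868/301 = 69.33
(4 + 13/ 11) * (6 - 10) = -228/ 11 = -20.73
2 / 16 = 0.12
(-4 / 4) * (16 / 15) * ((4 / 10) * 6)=-64 / 25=-2.56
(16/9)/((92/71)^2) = 5041/4761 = 1.06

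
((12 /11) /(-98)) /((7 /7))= -6 /539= -0.01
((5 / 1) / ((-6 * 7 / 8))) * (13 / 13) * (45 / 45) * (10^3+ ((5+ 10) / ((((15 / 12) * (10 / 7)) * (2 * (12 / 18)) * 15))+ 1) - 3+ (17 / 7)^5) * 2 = -3640060388 / 1764735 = -2062.67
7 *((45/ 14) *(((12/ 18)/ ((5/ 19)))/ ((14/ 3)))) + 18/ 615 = 35139/ 2870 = 12.24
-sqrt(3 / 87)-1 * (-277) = 277-sqrt(29) / 29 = 276.81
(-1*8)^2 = 64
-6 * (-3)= 18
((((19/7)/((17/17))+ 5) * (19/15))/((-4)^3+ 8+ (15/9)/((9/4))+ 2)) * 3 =-13851/25165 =-0.55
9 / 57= 3 / 19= 0.16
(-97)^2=9409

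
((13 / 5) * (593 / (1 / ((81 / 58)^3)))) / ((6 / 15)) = 4096878669 / 390224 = 10498.79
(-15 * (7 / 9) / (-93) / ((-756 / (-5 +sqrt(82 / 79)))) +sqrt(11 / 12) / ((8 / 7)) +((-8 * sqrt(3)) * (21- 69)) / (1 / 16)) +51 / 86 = -5 * sqrt(6478) / 2380428 +769441 / 1295676 +7 * sqrt(33) / 48 +6144 * sqrt(3) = 10643.15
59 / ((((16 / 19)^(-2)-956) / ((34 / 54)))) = -15104 / 388125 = -0.04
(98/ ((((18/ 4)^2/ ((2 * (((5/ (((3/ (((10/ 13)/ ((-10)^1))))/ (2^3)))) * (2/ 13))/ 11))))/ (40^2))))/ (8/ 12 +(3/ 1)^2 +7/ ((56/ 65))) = -12.49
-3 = -3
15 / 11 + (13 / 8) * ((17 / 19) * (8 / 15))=6706 / 3135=2.14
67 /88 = 0.76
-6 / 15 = -0.40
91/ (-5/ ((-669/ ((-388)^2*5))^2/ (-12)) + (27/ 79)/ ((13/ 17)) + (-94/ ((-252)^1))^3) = 9296793774705528/ 7759928752099999485845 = 0.00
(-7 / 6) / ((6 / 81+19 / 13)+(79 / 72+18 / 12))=-3276 / 11605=-0.28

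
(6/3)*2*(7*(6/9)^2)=12.44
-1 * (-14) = 14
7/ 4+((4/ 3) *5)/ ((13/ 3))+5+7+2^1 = 17.29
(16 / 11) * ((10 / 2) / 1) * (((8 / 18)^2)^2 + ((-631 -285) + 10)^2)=430840420160 / 72171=5969716.65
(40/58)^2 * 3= 1200/841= 1.43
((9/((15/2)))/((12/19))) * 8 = 76/5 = 15.20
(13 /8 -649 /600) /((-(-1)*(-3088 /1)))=-163 /926400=-0.00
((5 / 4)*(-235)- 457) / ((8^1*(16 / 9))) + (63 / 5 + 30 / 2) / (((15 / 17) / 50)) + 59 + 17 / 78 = 31358363 / 19968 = 1570.43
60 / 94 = 30 / 47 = 0.64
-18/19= -0.95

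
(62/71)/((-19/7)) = -434/1349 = -0.32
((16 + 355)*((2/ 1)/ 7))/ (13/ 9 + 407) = 477/ 1838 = 0.26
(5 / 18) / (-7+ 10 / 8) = -10 / 207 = -0.05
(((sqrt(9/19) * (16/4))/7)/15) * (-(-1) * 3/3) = 4 * sqrt(19)/665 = 0.03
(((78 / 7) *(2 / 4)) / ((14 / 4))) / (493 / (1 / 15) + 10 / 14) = 39 / 181195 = 0.00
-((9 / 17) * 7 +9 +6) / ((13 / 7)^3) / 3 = -36358 / 37349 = -0.97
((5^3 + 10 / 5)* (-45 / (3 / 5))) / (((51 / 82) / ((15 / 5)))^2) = -64046100 / 289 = -221612.80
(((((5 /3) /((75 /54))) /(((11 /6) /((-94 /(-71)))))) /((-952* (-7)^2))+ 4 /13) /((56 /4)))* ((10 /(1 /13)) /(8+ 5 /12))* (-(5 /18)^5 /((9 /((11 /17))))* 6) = -284608503125 /1175282484575724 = -0.00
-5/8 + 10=75/8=9.38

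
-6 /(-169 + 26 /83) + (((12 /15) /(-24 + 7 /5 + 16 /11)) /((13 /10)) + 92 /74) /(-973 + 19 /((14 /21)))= 1000441654 /29181515681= 0.03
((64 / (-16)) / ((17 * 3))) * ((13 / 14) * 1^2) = -26 / 357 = -0.07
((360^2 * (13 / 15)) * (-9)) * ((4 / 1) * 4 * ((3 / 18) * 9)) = -24261120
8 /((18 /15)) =20 /3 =6.67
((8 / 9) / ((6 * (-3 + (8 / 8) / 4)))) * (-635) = 10160 / 297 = 34.21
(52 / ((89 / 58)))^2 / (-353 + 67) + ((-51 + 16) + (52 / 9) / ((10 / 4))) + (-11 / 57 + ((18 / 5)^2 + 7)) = -6308837971 / 372485025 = -16.94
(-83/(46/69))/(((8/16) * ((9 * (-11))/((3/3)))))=83/33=2.52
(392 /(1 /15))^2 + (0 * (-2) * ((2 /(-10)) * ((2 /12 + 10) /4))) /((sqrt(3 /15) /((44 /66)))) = 34574400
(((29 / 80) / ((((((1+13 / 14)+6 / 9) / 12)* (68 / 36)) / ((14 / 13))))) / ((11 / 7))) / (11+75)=805707 / 113940970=0.01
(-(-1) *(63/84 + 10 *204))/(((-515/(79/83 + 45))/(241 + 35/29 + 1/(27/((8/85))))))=-13941240765244/316099275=-44103.99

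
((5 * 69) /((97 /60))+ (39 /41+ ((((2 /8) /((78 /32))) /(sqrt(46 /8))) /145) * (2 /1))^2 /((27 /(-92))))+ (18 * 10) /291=29697664086511532 /140788904744475 - 128 * sqrt(23) /160515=210.93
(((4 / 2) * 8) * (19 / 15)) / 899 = 304 / 13485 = 0.02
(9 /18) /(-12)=-1 /24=-0.04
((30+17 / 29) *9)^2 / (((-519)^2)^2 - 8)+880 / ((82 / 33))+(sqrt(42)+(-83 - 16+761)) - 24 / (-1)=sqrt(42)+2602218320688222367 / 2501780965180553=1046.63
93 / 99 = 31 / 33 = 0.94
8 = 8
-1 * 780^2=-608400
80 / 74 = 40 / 37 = 1.08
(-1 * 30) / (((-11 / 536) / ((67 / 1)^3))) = 439660821.82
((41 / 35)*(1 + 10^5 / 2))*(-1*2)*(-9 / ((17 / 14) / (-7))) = -516610332 / 85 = -6077768.61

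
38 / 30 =19 / 15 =1.27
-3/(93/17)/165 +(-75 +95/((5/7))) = 58.00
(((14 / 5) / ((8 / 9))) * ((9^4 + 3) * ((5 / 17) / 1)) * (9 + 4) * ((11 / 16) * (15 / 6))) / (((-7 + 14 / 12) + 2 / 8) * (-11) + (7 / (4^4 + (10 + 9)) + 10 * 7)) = 1033.76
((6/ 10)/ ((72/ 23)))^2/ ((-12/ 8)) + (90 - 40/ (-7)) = 14468297/ 151200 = 95.69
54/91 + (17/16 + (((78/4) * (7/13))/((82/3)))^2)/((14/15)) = 4625619/2447536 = 1.89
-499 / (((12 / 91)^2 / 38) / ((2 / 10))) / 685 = -78512161 / 246600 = -318.38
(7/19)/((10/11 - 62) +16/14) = -0.01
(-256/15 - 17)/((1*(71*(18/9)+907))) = -511/15735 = -0.03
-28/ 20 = -1.40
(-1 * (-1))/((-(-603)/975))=325/201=1.62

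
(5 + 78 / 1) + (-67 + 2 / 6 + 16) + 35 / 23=2336 / 69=33.86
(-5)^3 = -125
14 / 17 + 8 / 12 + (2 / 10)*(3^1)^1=533 / 255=2.09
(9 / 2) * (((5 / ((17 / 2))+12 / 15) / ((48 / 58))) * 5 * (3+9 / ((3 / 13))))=107793 / 68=1585.19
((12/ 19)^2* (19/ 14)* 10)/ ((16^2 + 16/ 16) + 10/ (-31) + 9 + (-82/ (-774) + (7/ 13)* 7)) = 28072980/ 1397819759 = 0.02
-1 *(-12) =12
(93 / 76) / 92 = 93 / 6992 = 0.01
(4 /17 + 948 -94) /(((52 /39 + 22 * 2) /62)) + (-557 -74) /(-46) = 7856819 /6647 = 1182.01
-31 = -31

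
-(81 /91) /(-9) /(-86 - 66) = -9 /13832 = -0.00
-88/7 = -12.57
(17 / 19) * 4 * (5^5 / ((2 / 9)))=956250 / 19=50328.95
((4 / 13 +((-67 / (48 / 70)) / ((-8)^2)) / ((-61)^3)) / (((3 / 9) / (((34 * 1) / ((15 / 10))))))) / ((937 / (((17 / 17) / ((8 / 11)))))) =260790527063 / 8493636283392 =0.03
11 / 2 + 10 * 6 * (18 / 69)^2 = 10139 / 1058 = 9.58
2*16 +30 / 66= 357 / 11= 32.45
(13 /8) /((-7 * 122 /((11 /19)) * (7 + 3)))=-0.00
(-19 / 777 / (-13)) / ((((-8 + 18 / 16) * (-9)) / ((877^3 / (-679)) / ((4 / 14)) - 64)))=-17088309908 / 161666505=-105.70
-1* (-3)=3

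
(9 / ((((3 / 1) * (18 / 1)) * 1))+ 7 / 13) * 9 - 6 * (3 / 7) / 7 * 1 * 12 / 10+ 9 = 94947 / 6370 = 14.91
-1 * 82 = -82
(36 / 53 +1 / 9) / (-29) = -13 / 477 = -0.03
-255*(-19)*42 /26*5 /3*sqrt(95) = 169575*sqrt(95) /13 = 127139.43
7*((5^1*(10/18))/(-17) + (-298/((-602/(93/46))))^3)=340737095376929/58018483459944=5.87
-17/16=-1.06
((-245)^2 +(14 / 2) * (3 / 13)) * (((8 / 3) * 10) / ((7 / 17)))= 151610080 / 39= 3887437.95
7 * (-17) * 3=-357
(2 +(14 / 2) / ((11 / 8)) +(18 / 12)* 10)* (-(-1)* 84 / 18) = 1134 / 11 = 103.09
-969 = -969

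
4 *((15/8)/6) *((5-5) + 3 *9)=135/4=33.75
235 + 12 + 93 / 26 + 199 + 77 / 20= 117891 / 260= 453.43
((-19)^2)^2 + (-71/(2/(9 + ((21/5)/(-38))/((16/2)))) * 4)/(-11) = 1090453349/8360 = 130437.00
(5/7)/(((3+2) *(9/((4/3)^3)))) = 64/1701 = 0.04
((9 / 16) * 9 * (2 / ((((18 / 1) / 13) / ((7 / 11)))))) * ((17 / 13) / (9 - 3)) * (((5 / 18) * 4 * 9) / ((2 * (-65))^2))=357 / 594880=0.00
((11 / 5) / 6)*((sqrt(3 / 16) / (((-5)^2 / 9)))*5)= 33*sqrt(3) / 200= 0.29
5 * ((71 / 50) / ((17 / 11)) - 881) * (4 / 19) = -1496138 / 1615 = -926.40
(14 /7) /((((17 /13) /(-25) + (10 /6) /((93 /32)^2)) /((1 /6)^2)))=0.38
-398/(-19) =398/19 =20.95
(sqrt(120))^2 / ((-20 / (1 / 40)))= -3 / 20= -0.15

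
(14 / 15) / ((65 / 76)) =1064 / 975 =1.09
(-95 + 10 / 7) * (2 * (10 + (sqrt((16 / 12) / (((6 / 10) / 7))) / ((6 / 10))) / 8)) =-13100 / 7 - 3275 * sqrt(35) / 126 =-2025.20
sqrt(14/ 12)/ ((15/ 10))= sqrt(42)/ 9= 0.72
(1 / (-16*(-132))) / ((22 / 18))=3 / 7744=0.00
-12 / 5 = -2.40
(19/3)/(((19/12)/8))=32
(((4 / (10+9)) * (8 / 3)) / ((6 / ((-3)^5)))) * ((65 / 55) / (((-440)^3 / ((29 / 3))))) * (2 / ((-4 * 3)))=-1131 / 2225432000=-0.00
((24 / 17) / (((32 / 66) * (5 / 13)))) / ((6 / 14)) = 3003 / 170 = 17.66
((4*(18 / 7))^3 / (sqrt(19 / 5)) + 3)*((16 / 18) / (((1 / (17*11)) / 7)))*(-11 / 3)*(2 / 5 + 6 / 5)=-1819901952*sqrt(95) / 4655-921536 / 45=-3831050.02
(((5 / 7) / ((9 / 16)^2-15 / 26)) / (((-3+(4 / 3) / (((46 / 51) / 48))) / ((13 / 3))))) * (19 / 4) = -0.83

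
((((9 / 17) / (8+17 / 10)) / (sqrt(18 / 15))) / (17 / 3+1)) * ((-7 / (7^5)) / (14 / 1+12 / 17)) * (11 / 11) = -9 * sqrt(30) / 232897000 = -0.00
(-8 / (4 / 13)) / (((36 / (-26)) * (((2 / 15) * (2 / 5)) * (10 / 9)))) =2535 / 8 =316.88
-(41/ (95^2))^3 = -68921/ 735091890625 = -0.00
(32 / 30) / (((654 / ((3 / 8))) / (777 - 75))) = 234 / 545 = 0.43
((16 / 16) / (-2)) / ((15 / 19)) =-0.63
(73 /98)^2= 5329 /9604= 0.55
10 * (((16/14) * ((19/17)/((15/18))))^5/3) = 420613233573888/14914710374375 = 28.20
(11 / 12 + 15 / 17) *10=1835 / 102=17.99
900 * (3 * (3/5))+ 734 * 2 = 3088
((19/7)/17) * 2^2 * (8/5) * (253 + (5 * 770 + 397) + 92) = 398848/85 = 4692.33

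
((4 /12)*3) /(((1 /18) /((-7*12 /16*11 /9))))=-231 /2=-115.50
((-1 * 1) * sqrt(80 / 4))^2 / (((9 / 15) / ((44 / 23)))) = 4400 / 69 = 63.77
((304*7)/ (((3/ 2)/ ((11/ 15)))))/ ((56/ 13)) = 10868/ 45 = 241.51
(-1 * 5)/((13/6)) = -2.31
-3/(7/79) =-237/7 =-33.86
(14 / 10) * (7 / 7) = 7 / 5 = 1.40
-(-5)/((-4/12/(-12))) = 180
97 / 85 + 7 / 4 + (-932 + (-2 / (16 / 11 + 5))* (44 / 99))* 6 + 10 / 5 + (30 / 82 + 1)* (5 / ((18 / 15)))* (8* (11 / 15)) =-49478021303 / 8907660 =-5554.55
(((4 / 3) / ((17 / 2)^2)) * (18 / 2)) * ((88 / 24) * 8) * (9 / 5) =12672 / 1445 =8.77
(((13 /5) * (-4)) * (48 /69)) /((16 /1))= -0.45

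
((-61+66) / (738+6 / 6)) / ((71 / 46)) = 230 / 52469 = 0.00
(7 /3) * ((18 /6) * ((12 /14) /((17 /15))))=90 /17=5.29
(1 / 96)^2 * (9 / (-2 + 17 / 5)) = 5 / 7168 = 0.00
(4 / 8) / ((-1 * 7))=-1 / 14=-0.07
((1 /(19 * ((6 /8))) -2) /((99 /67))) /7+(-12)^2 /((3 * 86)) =57374 /154413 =0.37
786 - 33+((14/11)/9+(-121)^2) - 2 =1523822/99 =15392.14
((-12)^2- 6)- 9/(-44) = 6081/44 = 138.20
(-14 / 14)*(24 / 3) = -8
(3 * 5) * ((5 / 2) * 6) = 225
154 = 154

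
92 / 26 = 46 / 13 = 3.54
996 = 996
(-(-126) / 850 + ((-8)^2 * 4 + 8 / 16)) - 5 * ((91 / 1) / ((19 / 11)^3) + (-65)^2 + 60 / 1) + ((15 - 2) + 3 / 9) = -371555084873 / 17490450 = -21243.31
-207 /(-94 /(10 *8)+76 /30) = -24840 /163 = -152.39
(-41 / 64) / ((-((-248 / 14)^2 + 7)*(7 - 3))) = 2009 / 4024064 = 0.00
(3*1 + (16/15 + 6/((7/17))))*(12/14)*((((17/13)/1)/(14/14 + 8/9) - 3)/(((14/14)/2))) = -73.73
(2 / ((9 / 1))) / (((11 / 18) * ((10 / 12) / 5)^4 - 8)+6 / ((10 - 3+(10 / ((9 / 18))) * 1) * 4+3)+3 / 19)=-3644352 / 127713067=-0.03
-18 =-18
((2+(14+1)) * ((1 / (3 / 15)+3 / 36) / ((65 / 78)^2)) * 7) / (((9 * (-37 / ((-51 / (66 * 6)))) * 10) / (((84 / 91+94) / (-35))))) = -10877093 / 119047500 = -0.09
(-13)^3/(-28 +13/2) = 4394/43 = 102.19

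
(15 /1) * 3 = 45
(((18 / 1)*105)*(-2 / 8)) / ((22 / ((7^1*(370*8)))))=-4895100 / 11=-445009.09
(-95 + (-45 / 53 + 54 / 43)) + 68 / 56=-93.38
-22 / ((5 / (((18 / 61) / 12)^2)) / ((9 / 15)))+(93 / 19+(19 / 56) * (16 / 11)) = 1466197639 / 272191150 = 5.39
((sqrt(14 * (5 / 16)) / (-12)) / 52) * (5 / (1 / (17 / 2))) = -85 * sqrt(70) / 4992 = -0.14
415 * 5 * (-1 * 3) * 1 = -6225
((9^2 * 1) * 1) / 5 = 81 / 5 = 16.20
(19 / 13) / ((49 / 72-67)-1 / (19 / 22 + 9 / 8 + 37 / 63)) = -19536408 / 891682259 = -0.02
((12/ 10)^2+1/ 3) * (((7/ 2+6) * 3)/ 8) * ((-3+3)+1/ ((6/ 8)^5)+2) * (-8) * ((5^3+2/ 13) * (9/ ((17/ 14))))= -8691560906/ 29835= -291320.96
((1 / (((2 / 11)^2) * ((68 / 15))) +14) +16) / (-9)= -3325 / 816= -4.07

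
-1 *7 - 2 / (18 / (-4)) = -59 / 9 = -6.56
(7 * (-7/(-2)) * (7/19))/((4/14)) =2401/76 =31.59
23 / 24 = 0.96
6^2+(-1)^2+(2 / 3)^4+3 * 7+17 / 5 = 61.60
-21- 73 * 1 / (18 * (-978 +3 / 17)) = -6282253 / 299214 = -21.00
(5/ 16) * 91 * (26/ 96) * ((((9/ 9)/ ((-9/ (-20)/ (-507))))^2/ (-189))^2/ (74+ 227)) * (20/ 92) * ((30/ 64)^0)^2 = 2154038935140625/ 8584720767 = 250915.43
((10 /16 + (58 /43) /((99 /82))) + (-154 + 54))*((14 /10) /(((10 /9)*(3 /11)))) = -23423869 /51600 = -453.95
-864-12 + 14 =-862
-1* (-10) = 10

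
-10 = -10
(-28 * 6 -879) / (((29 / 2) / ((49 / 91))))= -14658 / 377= -38.88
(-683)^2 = 466489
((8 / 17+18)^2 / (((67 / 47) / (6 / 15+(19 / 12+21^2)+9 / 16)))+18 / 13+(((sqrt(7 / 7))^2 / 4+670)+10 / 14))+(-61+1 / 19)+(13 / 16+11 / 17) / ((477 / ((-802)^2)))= 34726933850493133 / 319386101580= 108730.26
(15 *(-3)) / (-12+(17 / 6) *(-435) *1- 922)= 90 / 4333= 0.02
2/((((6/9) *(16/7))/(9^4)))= 137781/16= 8611.31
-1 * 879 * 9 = -7911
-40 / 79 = -0.51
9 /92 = 0.10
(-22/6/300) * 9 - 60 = -60.11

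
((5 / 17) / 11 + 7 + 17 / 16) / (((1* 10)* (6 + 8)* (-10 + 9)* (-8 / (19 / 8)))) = 459857 / 26808320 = 0.02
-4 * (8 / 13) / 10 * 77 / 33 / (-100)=28 / 4875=0.01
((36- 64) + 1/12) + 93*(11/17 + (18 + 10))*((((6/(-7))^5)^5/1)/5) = -39.21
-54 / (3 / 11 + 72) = -198 / 265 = -0.75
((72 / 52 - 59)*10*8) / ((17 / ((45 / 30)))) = -89880 / 221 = -406.70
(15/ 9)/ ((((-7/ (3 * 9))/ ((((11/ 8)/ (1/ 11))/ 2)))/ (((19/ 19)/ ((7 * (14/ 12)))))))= -16335/ 2744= -5.95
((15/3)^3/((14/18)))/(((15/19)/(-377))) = -537225/7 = -76746.43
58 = 58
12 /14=6 /7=0.86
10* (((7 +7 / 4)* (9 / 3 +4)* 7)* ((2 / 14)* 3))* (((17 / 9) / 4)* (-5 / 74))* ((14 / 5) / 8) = -145775 / 7104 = -20.52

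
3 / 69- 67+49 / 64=-97433 / 1472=-66.19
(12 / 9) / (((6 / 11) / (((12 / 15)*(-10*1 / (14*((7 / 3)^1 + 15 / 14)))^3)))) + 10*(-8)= -21271760 / 265837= -80.02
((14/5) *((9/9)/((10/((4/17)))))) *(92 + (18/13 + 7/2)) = 35266/5525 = 6.38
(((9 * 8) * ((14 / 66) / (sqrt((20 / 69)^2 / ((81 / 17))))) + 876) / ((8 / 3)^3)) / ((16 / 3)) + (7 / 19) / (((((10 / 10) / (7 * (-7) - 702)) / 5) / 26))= -1399286639 / 38912 + 1056321 * sqrt(17) / 3829760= -35959.15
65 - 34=31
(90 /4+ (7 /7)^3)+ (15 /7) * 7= 77 /2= 38.50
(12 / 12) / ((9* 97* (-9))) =-1 / 7857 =-0.00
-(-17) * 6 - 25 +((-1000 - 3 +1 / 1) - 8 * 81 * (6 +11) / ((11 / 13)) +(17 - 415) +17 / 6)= -14339.08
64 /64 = 1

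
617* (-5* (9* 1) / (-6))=9255 / 2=4627.50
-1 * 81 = -81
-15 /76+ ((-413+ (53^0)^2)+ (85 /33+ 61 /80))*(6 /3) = -20503423 /25080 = -817.52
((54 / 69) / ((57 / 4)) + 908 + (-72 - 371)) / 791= 203229 / 345667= 0.59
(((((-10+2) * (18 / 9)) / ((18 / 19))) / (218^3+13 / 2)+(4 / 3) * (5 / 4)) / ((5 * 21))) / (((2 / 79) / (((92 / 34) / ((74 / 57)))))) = 10729984917073 / 8210903420790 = 1.31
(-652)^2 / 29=425104 / 29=14658.76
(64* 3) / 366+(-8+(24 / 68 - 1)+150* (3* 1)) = 458227 / 1037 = 441.88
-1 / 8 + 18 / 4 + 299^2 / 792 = 46433 / 396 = 117.26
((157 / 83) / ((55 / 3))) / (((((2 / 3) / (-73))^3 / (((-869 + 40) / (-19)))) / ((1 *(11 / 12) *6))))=-4101170097681 / 126160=-32507689.42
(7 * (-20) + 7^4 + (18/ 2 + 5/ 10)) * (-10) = -22705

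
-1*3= -3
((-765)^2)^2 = 342488300625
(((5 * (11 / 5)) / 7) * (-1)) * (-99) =1089 / 7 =155.57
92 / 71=1.30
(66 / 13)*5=330 / 13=25.38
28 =28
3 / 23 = 0.13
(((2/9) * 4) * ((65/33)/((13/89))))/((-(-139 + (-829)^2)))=-1780/102034647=-0.00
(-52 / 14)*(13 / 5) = -338 / 35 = -9.66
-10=-10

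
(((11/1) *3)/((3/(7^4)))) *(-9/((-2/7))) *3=2495839.50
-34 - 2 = -36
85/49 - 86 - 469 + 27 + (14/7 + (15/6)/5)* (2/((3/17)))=-73196/147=-497.93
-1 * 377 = -377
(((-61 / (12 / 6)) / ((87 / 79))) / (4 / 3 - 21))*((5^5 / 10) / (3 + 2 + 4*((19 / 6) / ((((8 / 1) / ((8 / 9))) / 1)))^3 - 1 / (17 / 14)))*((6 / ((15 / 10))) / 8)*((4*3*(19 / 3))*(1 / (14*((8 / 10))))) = 95741618034375 / 278976811624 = 343.19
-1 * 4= -4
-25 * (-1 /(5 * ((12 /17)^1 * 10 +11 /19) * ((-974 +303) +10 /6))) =-4845 /4953736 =-0.00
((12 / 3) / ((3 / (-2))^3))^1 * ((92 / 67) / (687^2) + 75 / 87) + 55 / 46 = 198107420299 / 1138958422614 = 0.17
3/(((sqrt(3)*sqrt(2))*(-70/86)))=-43*sqrt(6)/70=-1.50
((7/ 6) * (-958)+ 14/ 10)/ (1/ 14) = -234416/ 15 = -15627.73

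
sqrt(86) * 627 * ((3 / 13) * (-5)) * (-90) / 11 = 76950 * sqrt(86) / 13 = 54892.69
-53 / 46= -1.15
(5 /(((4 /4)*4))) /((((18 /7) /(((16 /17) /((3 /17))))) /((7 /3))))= 490 /81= 6.05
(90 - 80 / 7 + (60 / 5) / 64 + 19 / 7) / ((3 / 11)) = 100375 / 336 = 298.74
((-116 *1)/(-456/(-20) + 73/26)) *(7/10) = -10556/3329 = -3.17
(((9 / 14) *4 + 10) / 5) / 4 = 22 / 35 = 0.63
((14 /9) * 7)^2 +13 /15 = 48371 /405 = 119.43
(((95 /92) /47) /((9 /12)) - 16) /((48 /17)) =-880481 /155664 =-5.66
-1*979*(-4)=3916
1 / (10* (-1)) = -1 / 10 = -0.10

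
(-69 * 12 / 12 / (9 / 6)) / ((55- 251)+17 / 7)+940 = 1274022 / 1355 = 940.24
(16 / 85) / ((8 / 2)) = 0.05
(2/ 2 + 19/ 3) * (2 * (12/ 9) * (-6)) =-352/ 3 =-117.33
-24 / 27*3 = -8 / 3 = -2.67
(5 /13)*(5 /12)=25 /156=0.16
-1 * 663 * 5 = -3315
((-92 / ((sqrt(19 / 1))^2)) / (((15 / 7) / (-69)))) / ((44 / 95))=3703 / 11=336.64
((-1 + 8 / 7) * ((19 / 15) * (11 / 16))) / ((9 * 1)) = 209 / 15120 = 0.01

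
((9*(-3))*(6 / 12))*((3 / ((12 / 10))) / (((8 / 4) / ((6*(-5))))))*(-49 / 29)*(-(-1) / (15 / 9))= -59535 / 116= -513.23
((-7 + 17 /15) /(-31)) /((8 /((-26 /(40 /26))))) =-1859 /4650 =-0.40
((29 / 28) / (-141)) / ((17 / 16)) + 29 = 486475 / 16779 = 28.99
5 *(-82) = -410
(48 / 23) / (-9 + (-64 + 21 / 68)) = -3264 / 113689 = -0.03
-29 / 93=-0.31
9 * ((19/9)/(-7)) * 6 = -114/7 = -16.29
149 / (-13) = -149 / 13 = -11.46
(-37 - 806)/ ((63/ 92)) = -25852/ 21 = -1231.05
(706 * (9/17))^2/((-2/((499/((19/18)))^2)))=-1628585361285192/104329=-15610092699.87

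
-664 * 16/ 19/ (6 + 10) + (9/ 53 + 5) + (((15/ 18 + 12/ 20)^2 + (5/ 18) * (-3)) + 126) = 88313093/ 906300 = 97.44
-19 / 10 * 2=-19 / 5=-3.80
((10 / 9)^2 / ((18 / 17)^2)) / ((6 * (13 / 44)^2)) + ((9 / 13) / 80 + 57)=15730314031 / 266114160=59.11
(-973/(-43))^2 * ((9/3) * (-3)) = -8520561/1849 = -4608.20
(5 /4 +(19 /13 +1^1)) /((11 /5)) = 965 /572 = 1.69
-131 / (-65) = 131 / 65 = 2.02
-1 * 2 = -2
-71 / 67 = -1.06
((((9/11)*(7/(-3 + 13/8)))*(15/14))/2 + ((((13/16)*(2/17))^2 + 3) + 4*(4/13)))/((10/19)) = 1110279383/290942080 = 3.82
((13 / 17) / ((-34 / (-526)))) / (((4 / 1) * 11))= 3419 / 12716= 0.27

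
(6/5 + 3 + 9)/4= 33/10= 3.30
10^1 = 10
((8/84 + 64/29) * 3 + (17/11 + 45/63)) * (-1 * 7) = -20468/319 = -64.16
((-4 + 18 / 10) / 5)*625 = -275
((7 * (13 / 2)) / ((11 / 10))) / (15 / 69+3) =10465 / 814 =12.86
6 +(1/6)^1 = 37/6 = 6.17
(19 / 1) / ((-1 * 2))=-19 / 2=-9.50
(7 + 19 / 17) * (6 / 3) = 276 / 17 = 16.24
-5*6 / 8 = -15 / 4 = -3.75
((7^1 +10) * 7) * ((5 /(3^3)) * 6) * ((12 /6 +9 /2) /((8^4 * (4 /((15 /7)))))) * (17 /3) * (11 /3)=1033175 /442368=2.34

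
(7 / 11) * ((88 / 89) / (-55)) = -56 / 4895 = -0.01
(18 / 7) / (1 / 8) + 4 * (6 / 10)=804 / 35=22.97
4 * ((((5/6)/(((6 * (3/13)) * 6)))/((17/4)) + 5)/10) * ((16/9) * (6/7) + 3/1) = 262865/28917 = 9.09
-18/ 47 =-0.38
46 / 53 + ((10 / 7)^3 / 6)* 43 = 21.76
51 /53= 0.96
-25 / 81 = -0.31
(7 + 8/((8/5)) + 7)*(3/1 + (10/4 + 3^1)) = 323/2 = 161.50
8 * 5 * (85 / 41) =3400 / 41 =82.93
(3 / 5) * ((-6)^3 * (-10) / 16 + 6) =423 / 5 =84.60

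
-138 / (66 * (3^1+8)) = -23 / 121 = -0.19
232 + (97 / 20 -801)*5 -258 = -16027 / 4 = -4006.75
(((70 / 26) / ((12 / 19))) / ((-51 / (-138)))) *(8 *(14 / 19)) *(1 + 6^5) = 350587160 / 663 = 528789.08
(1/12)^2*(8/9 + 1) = 17/1296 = 0.01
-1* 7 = -7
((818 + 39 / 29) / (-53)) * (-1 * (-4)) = -95044 / 1537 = -61.84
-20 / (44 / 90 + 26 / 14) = -6300 / 739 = -8.53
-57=-57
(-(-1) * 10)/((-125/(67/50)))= -67/625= -0.11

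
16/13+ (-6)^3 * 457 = -98710.77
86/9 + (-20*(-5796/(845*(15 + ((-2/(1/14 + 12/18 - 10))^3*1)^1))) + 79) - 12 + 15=45107347053416/447960224673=100.69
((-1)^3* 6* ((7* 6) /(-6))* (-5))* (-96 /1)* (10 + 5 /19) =3931200 /19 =206905.26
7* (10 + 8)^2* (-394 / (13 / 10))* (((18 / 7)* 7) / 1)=-160846560 / 13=-12372812.31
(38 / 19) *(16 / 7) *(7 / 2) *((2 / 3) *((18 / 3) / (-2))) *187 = -5984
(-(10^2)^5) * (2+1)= -30000000000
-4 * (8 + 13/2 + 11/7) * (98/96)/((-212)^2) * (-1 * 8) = 525/44944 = 0.01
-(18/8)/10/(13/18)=-81/260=-0.31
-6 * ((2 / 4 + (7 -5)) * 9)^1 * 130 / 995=-3510 / 199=-17.64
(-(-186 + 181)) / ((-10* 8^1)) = -1 / 16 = -0.06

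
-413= -413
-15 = -15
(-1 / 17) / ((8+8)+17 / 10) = -10 / 3009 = -0.00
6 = 6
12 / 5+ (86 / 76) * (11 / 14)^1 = 8749 / 2660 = 3.29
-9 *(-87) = 783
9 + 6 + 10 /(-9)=125 /9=13.89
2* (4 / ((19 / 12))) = 96 / 19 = 5.05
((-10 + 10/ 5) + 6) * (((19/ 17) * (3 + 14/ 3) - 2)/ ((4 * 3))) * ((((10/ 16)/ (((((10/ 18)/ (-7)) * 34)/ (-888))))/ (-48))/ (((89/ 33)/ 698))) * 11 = 10991997555/ 823072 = 13354.84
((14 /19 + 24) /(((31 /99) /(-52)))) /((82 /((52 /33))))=-1906320 /24149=-78.94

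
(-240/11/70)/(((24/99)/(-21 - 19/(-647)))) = 122112/4529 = 26.96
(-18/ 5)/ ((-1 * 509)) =18/ 2545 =0.01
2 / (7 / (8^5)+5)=65536 / 163847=0.40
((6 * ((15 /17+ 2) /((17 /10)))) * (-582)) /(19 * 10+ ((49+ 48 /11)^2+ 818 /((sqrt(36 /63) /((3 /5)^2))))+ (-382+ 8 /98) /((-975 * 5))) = -241247511413389523542500 /121742367878182829276153+ 11693264123581953412500 * sqrt(7) /121742367878182829276153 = -1.73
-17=-17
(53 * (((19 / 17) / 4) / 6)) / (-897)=-1007 / 365976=-0.00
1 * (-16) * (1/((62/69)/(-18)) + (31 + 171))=-90256/31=-2911.48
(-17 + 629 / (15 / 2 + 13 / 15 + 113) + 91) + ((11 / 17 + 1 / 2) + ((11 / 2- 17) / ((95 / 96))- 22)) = 549313789 / 11760430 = 46.71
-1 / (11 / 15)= -15 / 11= -1.36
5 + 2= 7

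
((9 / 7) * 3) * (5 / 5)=27 / 7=3.86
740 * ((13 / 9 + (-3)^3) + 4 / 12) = -167980 / 9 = -18664.44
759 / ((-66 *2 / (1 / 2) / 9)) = -207 / 8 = -25.88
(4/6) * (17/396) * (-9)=-0.26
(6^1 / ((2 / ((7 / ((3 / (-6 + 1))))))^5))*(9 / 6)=-60789.21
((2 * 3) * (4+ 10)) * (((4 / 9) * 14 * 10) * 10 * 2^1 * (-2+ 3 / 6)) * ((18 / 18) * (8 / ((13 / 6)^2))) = -45158400 / 169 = -267209.47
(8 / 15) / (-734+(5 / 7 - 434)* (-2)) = 0.00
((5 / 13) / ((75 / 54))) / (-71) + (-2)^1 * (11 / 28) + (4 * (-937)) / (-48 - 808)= 3.59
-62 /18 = -31 /9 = -3.44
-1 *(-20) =20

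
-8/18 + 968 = 967.56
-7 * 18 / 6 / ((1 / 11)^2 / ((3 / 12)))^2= -307461 / 16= -19216.31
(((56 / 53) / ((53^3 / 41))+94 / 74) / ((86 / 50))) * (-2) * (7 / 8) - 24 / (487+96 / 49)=-1.34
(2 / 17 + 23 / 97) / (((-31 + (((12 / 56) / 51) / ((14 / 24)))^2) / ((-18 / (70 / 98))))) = 601724214 / 2086520731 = 0.29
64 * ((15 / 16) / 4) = 15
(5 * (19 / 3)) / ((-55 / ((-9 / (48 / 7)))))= 133 / 176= 0.76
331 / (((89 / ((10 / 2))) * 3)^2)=8275 / 71289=0.12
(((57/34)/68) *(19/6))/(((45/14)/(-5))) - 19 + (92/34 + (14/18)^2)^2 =-8.16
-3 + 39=36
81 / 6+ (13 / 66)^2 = 13.54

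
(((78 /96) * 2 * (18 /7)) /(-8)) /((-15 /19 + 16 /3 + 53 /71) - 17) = 473499 /10615136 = 0.04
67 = 67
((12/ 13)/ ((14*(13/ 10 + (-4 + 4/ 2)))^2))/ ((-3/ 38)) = -0.12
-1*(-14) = 14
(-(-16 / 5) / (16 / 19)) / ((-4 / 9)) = -171 / 20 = -8.55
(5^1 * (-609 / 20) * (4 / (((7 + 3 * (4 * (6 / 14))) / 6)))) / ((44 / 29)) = -370881 / 1870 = -198.33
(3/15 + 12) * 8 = 488/5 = 97.60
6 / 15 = 2 / 5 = 0.40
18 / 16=9 / 8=1.12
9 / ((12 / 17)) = 12.75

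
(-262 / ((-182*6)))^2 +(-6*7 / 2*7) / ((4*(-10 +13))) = -12.19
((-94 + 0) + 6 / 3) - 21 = -113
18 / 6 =3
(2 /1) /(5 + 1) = 1 /3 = 0.33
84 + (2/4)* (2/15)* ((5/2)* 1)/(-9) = 4535/54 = 83.98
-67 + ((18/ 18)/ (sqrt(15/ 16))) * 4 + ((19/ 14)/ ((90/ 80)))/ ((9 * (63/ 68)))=-2388139/ 35721 + 16 * sqrt(15)/ 15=-62.72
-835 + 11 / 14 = -834.21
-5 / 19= -0.26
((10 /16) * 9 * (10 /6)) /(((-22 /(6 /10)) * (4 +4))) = -45 /1408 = -0.03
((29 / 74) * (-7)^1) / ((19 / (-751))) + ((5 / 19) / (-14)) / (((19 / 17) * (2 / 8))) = 20263669 / 186998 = 108.36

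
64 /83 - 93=-92.23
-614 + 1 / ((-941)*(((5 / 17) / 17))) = -2889159 / 4705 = -614.06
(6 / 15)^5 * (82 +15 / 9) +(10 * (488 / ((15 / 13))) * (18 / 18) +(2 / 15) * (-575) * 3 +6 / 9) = 37508032 / 9375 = 4000.86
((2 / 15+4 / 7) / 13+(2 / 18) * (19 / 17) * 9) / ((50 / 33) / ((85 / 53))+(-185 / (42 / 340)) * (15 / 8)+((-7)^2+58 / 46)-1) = -27519316 / 64763392915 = -0.00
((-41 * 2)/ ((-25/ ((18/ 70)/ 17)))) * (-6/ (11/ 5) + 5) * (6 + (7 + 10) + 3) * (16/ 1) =46.91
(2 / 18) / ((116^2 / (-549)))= -61 / 13456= -0.00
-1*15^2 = -225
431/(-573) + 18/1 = 9883/573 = 17.25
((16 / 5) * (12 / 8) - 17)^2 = 3721 / 25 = 148.84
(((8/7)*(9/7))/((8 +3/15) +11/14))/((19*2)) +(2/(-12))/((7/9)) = -5019/23902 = -0.21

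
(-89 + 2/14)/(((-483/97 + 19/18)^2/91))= -1896176952/3610477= -525.19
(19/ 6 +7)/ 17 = 61/ 102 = 0.60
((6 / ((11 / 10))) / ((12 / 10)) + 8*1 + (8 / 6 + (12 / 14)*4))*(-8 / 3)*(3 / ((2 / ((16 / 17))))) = -255872 / 3927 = -65.16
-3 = -3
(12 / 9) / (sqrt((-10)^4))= 1 / 75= 0.01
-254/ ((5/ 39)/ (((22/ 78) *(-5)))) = 2794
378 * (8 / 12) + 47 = 299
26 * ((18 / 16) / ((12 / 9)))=351 / 16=21.94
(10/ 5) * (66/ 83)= 132/ 83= 1.59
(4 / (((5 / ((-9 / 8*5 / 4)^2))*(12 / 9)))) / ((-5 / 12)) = -729 / 256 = -2.85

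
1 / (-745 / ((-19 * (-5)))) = -19 / 149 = -0.13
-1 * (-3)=3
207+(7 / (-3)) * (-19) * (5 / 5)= 754 / 3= 251.33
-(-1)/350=1/350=0.00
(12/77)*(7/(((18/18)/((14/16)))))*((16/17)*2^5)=5376/187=28.75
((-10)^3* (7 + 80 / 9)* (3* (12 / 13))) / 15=-8800 / 3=-2933.33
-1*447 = -447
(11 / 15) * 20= 44 / 3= 14.67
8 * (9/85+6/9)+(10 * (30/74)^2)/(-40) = 6.14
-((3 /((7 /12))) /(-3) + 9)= -51 /7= -7.29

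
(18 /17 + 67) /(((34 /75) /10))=433875 /289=1501.30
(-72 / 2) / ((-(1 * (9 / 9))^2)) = 36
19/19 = 1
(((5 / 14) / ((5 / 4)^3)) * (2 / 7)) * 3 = 192 / 1225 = 0.16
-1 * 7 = -7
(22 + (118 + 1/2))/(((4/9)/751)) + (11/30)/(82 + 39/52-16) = 7606612571/32040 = 237409.88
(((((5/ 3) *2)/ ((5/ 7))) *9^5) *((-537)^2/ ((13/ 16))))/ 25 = 1271416614048/ 325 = 3912051120.15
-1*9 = -9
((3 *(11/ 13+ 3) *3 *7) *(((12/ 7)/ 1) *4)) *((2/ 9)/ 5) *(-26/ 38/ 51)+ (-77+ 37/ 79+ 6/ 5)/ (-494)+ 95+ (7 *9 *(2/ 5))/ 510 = 781295778/ 8293025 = 94.21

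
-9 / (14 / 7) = -9 / 2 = -4.50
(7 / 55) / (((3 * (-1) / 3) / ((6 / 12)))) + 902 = 99213 / 110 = 901.94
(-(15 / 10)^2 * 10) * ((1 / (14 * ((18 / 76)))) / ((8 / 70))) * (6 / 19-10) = 575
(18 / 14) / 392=9 / 2744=0.00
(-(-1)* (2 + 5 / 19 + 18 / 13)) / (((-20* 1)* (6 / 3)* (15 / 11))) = -0.07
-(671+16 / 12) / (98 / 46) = -46391 / 147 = -315.59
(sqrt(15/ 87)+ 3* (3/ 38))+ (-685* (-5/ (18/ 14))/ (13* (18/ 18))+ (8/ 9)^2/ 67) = sqrt(145)/ 29+ 550029725/ 2680938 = 205.58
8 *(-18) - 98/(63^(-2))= -389106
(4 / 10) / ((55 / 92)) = 184 / 275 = 0.67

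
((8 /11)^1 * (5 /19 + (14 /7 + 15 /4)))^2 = 835396 /43681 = 19.12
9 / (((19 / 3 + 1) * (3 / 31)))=279 / 22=12.68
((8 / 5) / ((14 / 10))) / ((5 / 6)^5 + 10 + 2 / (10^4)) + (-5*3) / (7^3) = 0.07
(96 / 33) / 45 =32 / 495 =0.06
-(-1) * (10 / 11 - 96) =-1046 / 11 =-95.09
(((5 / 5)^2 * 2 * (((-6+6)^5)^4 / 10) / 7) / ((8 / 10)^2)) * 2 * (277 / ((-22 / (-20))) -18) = 0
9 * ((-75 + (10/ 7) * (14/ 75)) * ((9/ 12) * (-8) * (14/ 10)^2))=7909.78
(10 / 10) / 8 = 1 / 8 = 0.12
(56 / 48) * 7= 49 / 6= 8.17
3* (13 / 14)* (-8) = -156 / 7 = -22.29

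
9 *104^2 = 97344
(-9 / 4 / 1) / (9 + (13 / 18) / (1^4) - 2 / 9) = -9 / 38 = -0.24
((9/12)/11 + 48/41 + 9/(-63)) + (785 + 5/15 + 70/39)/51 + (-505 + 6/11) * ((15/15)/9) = -110293511/2790788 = -39.52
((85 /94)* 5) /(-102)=-25 /564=-0.04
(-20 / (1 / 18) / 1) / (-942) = 60 / 157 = 0.38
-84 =-84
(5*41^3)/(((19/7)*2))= 2412235/38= 63479.87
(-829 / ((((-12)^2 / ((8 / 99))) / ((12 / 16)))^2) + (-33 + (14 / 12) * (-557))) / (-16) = 3854851741 / 90326016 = 42.68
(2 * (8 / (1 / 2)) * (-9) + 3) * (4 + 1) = -1425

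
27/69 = 9/23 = 0.39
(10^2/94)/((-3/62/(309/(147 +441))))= -79825/6909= -11.55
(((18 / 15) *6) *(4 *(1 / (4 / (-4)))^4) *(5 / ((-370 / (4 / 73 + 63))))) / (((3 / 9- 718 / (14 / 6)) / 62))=431503632 / 87174775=4.95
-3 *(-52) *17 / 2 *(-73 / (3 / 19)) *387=-237251898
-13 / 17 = -0.76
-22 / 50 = -11 / 25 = -0.44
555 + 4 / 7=3889 / 7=555.57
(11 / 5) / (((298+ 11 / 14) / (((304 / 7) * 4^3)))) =428032 / 20915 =20.47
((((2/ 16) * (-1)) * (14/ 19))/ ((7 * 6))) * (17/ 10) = -0.00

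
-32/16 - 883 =-885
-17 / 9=-1.89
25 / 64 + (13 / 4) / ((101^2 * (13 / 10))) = 255185 / 652864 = 0.39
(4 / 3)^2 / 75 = 16 / 675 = 0.02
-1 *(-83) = 83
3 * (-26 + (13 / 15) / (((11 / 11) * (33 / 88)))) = -71.07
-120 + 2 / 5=-598 / 5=-119.60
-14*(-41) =574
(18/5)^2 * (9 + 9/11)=34992/275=127.24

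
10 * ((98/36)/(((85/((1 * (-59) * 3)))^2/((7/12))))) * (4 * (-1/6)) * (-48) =9551864/4335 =2203.43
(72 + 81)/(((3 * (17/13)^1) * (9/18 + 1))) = 26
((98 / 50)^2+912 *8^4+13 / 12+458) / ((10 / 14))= 196140783559 / 37500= 5230420.89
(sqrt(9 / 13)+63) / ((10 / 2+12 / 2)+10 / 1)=sqrt(13) / 91+3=3.04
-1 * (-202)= 202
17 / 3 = 5.67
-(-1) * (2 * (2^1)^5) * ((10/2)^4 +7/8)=40056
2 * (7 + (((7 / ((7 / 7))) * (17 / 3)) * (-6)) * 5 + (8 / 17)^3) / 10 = -5811567 / 24565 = -236.58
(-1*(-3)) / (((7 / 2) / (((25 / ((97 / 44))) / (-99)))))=-200 / 2037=-0.10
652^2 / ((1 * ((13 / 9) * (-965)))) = -3825936 / 12545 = -304.98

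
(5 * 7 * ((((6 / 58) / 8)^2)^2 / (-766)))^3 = -22785532875 / 10928036265758289345949675179156176896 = -0.00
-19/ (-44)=0.43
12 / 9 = 4 / 3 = 1.33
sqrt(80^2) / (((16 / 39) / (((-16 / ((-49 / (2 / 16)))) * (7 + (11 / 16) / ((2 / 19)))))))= 84435 / 784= 107.70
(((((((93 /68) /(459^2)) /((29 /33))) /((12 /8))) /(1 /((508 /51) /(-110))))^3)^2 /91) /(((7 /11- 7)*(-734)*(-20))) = -40962379224741551172299 /44280527343040635052564611515827927661014398844477582553423868750000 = -0.00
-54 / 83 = -0.65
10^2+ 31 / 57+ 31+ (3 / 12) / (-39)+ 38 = 167503 / 988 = 169.54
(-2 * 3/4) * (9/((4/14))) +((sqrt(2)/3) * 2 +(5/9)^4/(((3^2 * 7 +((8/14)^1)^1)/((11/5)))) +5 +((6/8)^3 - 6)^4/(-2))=-10312660136383337/19593405923328 +2 * sqrt(2)/3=-525.39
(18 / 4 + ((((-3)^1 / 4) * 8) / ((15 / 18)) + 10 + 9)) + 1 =17.30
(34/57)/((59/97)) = 3298/3363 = 0.98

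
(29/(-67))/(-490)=29/32830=0.00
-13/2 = -6.50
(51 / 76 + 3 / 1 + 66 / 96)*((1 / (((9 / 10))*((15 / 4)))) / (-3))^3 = -42400 / 10097379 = -0.00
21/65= 0.32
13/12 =1.08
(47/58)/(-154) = -47/8932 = -0.01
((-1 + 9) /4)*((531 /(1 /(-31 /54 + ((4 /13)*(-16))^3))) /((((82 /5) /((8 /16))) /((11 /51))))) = -2715088255 /3242772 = -837.27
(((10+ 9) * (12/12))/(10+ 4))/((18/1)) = 19/252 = 0.08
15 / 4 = 3.75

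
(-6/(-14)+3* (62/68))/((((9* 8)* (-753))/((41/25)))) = -41/428400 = -0.00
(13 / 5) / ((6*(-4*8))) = -13 / 960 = -0.01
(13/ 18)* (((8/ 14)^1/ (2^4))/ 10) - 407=-2051267/ 5040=-407.00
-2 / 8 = -1 / 4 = -0.25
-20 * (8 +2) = -200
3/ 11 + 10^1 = 113/ 11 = 10.27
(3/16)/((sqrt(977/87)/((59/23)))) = 177*sqrt(84999)/359536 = 0.14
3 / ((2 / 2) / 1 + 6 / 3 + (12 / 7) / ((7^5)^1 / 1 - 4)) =117621 / 117625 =1.00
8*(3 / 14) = 12 / 7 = 1.71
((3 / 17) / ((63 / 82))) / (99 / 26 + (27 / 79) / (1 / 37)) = 168428 / 12064815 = 0.01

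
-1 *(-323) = 323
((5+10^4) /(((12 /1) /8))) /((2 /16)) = 53360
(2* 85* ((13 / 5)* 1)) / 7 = 442 / 7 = 63.14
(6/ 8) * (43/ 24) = 43/ 32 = 1.34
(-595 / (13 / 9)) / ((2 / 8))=-21420 / 13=-1647.69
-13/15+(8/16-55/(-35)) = 253/210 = 1.20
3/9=1/3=0.33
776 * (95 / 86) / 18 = 18430 / 387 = 47.62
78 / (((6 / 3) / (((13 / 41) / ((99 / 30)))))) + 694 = 314684 / 451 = 697.75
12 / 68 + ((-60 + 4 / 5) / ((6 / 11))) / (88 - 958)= 33413 / 110925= 0.30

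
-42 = -42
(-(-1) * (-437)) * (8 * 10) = -34960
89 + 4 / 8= 179 / 2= 89.50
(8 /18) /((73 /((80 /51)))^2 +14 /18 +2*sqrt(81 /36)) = 25600 /124964161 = 0.00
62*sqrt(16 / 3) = 248*sqrt(3) / 3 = 143.18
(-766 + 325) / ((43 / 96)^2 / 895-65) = 3637509120 / 536138951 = 6.78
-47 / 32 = -1.47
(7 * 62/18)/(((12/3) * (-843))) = -217/30348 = -0.01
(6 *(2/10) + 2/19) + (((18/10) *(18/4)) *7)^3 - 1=182284.57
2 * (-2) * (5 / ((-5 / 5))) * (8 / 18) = 8.89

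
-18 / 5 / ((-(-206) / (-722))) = 6498 / 515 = 12.62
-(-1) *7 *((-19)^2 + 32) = 2751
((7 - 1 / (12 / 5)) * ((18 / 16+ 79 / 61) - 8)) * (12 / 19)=-215117 / 9272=-23.20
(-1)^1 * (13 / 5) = -13 / 5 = -2.60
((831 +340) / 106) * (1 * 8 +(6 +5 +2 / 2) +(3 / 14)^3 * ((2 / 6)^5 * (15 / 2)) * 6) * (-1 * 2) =-64270335 / 145432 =-441.93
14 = 14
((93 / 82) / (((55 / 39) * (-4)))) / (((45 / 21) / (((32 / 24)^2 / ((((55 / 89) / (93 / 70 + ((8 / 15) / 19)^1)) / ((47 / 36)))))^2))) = -206612612659810123 / 84821992165968750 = -2.44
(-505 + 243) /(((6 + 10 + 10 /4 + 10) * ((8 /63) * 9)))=-917 /114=-8.04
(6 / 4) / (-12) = -1 / 8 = -0.12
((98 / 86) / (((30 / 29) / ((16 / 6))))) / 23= 5684 / 44505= 0.13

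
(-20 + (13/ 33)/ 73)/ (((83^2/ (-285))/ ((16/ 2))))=36606920/ 5531867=6.62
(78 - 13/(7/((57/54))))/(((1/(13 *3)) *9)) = 124553/378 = 329.51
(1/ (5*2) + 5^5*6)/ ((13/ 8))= 750004/ 65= 11538.52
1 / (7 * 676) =1 / 4732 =0.00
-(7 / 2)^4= -2401 / 16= -150.06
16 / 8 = 2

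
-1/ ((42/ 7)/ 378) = -63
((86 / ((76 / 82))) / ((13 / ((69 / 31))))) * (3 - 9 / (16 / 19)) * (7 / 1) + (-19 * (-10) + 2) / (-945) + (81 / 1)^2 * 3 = 726591832367 / 38591280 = 18827.88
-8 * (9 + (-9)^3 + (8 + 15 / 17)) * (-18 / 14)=-124344 / 17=-7314.35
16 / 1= 16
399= 399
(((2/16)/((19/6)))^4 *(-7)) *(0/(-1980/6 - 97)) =0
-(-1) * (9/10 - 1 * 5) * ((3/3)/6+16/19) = -943/228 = -4.14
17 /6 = 2.83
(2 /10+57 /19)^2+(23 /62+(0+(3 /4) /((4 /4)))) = 35219 /3100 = 11.36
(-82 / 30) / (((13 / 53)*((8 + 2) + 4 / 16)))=-212 / 195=-1.09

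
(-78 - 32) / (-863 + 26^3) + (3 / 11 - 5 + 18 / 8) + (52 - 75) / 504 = -26041619 / 10295208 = -2.53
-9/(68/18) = -81/34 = -2.38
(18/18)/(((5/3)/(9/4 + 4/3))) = 43/20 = 2.15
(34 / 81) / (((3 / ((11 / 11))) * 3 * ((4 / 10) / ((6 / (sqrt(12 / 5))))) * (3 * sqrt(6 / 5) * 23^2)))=425 * sqrt(2) / 2313846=0.00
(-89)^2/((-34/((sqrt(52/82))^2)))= -102973/697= -147.74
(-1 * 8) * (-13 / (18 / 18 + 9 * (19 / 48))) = 1664 / 73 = 22.79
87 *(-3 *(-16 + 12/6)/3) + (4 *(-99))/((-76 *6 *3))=46295/38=1218.29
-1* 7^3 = -343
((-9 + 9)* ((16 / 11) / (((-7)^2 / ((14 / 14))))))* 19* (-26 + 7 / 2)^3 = 0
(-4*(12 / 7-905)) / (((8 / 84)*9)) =12646 / 3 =4215.33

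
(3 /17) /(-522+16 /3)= -9 /26350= -0.00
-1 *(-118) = 118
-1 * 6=-6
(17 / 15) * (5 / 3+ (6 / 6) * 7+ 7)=799 / 45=17.76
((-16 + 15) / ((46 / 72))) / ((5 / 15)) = -108 / 23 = -4.70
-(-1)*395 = 395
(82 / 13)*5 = 410 / 13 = 31.54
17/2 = 8.50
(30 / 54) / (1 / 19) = 10.56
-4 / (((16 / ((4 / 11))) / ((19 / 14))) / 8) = -76 / 77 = -0.99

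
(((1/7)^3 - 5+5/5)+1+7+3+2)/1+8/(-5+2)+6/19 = 130054/19551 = 6.65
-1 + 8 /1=7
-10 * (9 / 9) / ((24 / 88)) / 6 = -55 / 9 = -6.11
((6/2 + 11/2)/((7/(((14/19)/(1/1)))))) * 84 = 1428/19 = 75.16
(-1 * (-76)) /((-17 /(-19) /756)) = 1091664 /17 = 64215.53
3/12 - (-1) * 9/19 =55/76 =0.72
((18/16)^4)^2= 43046721/16777216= 2.57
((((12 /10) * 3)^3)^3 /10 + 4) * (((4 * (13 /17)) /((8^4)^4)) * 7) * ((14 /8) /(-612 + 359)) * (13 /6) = -205407529582801 /17733748166492160000000000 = -0.00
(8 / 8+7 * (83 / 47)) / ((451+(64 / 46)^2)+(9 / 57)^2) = 29982133 / 1016391967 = 0.03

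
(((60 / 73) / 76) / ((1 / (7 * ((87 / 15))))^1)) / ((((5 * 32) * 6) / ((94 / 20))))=9541 / 4438400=0.00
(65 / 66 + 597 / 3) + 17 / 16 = 106153 / 528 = 201.05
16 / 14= 8 / 7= 1.14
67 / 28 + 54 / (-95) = 4853 / 2660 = 1.82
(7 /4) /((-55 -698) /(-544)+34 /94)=6392 /6377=1.00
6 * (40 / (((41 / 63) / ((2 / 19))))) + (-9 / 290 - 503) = -464.21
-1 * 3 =-3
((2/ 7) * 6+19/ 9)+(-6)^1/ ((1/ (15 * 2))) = -11099/ 63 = -176.17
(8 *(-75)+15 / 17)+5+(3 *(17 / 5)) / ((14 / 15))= -138799 / 238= -583.19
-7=-7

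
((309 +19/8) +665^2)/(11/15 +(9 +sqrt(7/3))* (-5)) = -4407662295/427771 +1327609125* sqrt(21)/3422168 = -8526.01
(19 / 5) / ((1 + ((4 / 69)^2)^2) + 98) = 430675299 / 11220226175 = 0.04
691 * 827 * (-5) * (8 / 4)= -5714570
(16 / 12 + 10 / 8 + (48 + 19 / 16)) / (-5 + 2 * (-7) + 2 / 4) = -2485 / 888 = -2.80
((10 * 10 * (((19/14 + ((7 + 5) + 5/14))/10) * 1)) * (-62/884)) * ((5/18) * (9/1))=-37200/1547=-24.05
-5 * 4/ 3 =-20/ 3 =-6.67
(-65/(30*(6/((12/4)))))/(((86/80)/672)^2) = -782745600/1849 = -423334.56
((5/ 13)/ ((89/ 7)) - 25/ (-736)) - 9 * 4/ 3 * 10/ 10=-10163939/ 851552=-11.94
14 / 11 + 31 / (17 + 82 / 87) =51521 / 17171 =3.00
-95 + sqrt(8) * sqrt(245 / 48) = -95 + 7 * sqrt(30) / 6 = -88.61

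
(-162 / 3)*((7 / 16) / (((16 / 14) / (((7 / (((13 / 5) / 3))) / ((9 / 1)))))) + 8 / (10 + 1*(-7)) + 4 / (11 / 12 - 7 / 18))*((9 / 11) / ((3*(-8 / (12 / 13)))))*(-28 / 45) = -63274743 / 5651360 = -11.20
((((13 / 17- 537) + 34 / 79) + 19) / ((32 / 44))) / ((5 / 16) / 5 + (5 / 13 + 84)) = -198503734 / 23589795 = -8.41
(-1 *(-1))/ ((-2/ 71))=-71/ 2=-35.50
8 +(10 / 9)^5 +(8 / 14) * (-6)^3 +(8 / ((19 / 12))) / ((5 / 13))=-3950249176 / 39267585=-100.60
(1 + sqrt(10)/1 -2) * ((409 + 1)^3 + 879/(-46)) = -3170365121/46 + 3170365121 * sqrt(10)/46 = 149026297.30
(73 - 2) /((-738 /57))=-1349 /246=-5.48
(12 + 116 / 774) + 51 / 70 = 348877 / 27090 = 12.88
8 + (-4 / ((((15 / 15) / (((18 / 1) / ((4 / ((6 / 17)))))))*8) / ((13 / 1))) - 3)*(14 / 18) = -241 / 102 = -2.36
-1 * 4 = -4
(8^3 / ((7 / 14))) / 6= 512 / 3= 170.67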